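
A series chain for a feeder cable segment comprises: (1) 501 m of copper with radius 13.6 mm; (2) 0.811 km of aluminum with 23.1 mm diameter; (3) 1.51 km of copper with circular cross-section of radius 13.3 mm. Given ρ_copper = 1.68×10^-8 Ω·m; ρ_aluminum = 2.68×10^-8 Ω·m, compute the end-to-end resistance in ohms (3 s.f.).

Seg 1: A = πr² = π(1.3600e-02 m)² = 5.811e-04 m²
R_1 = (1.68×10^-8)(501)/(5.811e-04) = 0.01449 Ω
Seg 2: A = π(d/2)² = π(1.1550e-02 m)² = 4.191e-04 m²
R_2 = (2.68×10^-8)(811)/(4.191e-04) = 0.05186 Ω
Seg 3: A = πr² = π(1.3300e-02 m)² = 5.557e-04 m²
R_3 = (1.68×10^-8)(1510)/(5.557e-04) = 0.04565 Ω
R_total = R_1 + R_2 + R_3 = 0.112 Ω

0.112 Ω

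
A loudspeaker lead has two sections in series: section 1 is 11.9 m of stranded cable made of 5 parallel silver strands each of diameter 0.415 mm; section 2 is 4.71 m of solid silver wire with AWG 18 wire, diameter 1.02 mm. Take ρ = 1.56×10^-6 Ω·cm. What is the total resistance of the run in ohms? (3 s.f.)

0.364 Ω

ρ = 1.56×10^-6 Ω·cm = 1.56×10^-8 Ω·m
Section 1: A_strand = π(2.0750e-04)² = 1.353e-07 m²; R₁ = ρL/(N·A_s) = (1.56×10^-8)(11.9)/(5×1.353e-07) = 0.2745 Ω
Section 2: A = π(1.02/2 mm)² = π(5.1000e-04 m)² = 8.171e-07 m²
R₂ = (1.56×10^-8)(4.71)/(8.171e-07) = 0.08992 Ω
R = R₁ + R₂ = 0.364 Ω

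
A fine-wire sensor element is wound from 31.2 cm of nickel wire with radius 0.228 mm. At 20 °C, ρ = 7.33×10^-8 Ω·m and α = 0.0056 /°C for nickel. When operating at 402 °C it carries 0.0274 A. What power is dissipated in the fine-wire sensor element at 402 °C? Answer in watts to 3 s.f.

3.30×10^-4 W

A = πr² = π(2.2800e-04 m)² = 1.633e-07 m²
R₍20₎ = ρL/A = (7.33×10^-8)(0.312)/(1.633e-07) = 0.14 Ω
R₍402₎ = R₍20₎(1 + αΔT) = 0.14 × (1 + 0.0056×382) = 0.4396 Ω
P = I²R = (0.0274)² × 0.4396 = 3.30×10^-4 W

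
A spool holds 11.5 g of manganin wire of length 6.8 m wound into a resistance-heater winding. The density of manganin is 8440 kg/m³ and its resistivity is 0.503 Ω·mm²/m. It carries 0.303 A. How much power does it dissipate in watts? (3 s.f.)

ρ = 0.503 Ω·mm²/m = 5.03×10^-7 Ω·m
A = m/(density·L) = 0.0115/(8440×6.8) = 2.0038e-07 m²
R = ρL/A = (5.03×10^-7)(6.8)/(2.0038e-07) = 17.07 Ω
P = I²R = (0.303)² × 17.07 = 1.57 W

1.57 W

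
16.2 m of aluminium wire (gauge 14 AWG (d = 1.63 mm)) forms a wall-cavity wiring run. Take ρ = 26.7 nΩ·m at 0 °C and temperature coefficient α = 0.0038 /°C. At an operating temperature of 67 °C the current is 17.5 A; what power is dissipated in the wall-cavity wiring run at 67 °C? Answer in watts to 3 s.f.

ρ = 26.7 nΩ·m = 2.67×10^-8 Ω·m
A = π(1.63/2 mm)² = π(8.1500e-04 m)² = 2.087e-06 m²
R₍0₎ = ρL/A = (2.67×10^-8)(16.2)/(2.087e-06) = 0.2073 Ω
R₍67₎ = R₍0₎(1 + αΔT) = 0.2073 × (1 + 0.0038×67) = 0.2601 Ω
P = I²R = (17.5)² × 0.2601 = 79.6 W

79.6 W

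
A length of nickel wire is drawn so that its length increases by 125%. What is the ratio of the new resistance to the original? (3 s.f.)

k = 1 + 125/100 = 2.25; volume constant ⇒ A' = A/k, so R' = k²R.
Factor = 5.06

5.06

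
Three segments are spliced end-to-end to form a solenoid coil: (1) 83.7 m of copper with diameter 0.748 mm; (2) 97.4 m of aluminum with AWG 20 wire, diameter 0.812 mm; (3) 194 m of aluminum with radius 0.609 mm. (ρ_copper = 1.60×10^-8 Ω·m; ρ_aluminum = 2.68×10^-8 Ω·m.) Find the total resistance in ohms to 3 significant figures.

Seg 1: A = π(d/2)² = π(3.7400e-04 m)² = 4.394e-07 m²
R_1 = (1.60×10^-8)(83.7)/(4.394e-07) = 3.048 Ω
Seg 2: A = π(0.812/2 mm)² = π(4.0600e-04 m)² = 5.178e-07 m²
R_2 = (2.68×10^-8)(97.4)/(5.178e-07) = 5.041 Ω
Seg 3: A = πr² = π(6.0900e-04 m)² = 1.165e-06 m²
R_3 = (2.68×10^-8)(194)/(1.165e-06) = 4.462 Ω
R_total = R_1 + R_2 + R_3 = 12.6 Ω

12.6 Ω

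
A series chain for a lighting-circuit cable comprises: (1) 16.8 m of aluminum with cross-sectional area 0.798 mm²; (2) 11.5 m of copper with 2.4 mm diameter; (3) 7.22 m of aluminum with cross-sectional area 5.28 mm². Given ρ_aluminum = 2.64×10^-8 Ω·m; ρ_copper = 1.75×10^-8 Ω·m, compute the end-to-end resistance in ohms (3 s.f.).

0.636 Ω

Seg 1: A = 0.798 mm² = 7.980e-07 m²
R_1 = (2.64×10^-8)(16.8)/(7.980e-07) = 0.5558 Ω
Seg 2: A = π(d/2)² = π(1.2000e-03 m)² = 4.524e-06 m²
R_2 = (1.75×10^-8)(11.5)/(4.524e-06) = 0.04449 Ω
Seg 3: A = 5.28 mm² = 5.280e-06 m²
R_3 = (2.64×10^-8)(7.22)/(5.280e-06) = 0.0361 Ω
R_total = R_1 + R_2 + R_3 = 0.636 Ω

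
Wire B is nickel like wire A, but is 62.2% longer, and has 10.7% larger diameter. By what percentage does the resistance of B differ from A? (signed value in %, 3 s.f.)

R ∝ L/d², so R_B/R_A = (1 + 62.2/100) × (1 + 10.7/100)⁻²
= 1.622 × 0.816 = 1.324
(R_B − R_A)/R_A = 1.324 − 1 = 32.4%

32.4%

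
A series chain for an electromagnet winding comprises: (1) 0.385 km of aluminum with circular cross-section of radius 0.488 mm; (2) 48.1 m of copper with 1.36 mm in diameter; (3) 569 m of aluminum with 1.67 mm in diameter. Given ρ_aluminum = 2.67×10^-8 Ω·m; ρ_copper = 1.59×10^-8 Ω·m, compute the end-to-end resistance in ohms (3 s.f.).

Seg 1: A = πr² = π(4.8800e-04 m)² = 7.482e-07 m²
R_1 = (2.67×10^-8)(385)/(7.482e-07) = 13.74 Ω
Seg 2: A = π(d/2)² = π(6.8000e-04 m)² = 1.453e-06 m²
R_2 = (1.59×10^-8)(48.1)/(1.453e-06) = 0.5265 Ω
Seg 3: A = π(d/2)² = π(8.3500e-04 m)² = 2.190e-06 m²
R_3 = (2.67×10^-8)(569)/(2.190e-06) = 6.936 Ω
R_total = R_1 + R_2 + R_3 = 21.2 Ω

21.2 Ω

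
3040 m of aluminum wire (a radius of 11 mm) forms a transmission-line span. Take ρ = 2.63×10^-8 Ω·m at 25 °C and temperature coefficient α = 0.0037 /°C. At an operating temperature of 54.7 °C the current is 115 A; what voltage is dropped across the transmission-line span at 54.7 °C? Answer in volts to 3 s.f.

26.8 V

A = πr² = π(1.1000e-02 m)² = 3.801e-04 m²
R₍25₎ = ρL/A = (2.63×10^-8)(3040)/(3.801e-04) = 0.2103 Ω
R₍54.7₎ = R₍25₎(1 + αΔT) = 0.2103 × (1 + 0.0037×29.7) = 0.2334 Ω
V = IR = 115 × 0.2334 = 26.8 V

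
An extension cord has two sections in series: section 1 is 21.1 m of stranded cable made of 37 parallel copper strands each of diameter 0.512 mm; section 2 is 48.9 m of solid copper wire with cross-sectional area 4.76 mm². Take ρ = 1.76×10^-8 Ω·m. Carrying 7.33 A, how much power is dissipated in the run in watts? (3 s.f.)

12.3 W

Section 1: A_strand = π(2.5600e-04)² = 2.059e-07 m²; R₁ = ρL/(N·A_s) = (1.76×10^-8)(21.1)/(37×2.059e-07) = 0.04875 Ω
Section 2: A = 4.76 mm² = 4.760e-06 m²
R₂ = (1.76×10^-8)(48.9)/(4.760e-06) = 0.1808 Ω
R = R₁ + R₂ = 0.2296 Ω
P = I²R = (7.33)² × 0.2296 = 12.3 W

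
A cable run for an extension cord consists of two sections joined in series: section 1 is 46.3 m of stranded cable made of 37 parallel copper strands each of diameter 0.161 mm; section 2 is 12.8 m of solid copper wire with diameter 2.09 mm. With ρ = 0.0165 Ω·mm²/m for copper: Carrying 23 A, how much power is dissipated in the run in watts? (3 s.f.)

569 W

ρ = 0.0165 Ω·mm²/m = 1.65×10^-8 Ω·m
Section 1: A_strand = π(8.0500e-05)² = 2.036e-08 m²; R₁ = ρL/(N·A_s) = (1.65×10^-8)(46.3)/(37×2.036e-08) = 1.014 Ω
Section 2: A = π(d/2)² = π(1.0450e-03 m)² = 3.431e-06 m²
R₂ = (1.65×10^-8)(12.8)/(3.431e-06) = 0.06156 Ω
R = R₁ + R₂ = 1.076 Ω
P = I²R = (23)² × 1.076 = 569 W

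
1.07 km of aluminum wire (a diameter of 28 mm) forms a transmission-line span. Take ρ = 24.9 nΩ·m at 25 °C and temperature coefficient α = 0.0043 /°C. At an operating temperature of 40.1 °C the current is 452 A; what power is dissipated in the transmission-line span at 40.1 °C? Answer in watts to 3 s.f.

9410 W

ρ = 24.9 nΩ·m = 2.49×10^-8 Ω·m
A = π(d/2)² = π(1.4000e-02 m)² = 6.158e-04 m²
R₍25₎ = ρL/A = (2.49×10^-8)(1070)/(6.158e-04) = 0.04327 Ω
R₍40.1₎ = R₍25₎(1 + αΔT) = 0.04327 × (1 + 0.0043×15.1) = 0.04608 Ω
P = I²R = (452)² × 0.04608 = 9410 W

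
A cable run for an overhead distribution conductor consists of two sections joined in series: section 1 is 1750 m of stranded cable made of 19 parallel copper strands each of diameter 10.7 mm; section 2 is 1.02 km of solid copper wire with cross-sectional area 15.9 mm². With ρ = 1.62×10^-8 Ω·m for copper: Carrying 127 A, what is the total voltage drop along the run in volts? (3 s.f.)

134 V

Section 1: A_strand = π(5.3500e-03)² = 8.992e-05 m²; R₁ = ρL/(N·A_s) = (1.62×10^-8)(1750)/(19×8.992e-05) = 0.01659 Ω
Section 2: A = 15.9 mm² = 1.590e-05 m²
R₂ = (1.62×10^-8)(1020)/(1.590e-05) = 1.039 Ω
R = R₁ + R₂ = 1.056 Ω
V = IR = 127 × 1.056 = 134 V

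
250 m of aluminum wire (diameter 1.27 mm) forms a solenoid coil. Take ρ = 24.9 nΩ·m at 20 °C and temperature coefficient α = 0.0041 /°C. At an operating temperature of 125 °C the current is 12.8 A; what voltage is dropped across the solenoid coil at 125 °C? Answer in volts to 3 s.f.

ρ = 24.9 nΩ·m = 2.49×10^-8 Ω·m
A = π(d/2)² = π(6.3500e-04 m)² = 1.267e-06 m²
R₍20₎ = ρL/A = (2.49×10^-8)(250)/(1.267e-06) = 4.914 Ω
R₍125₎ = R₍20₎(1 + αΔT) = 4.914 × (1 + 0.0041×105) = 7.03 Ω
V = IR = 12.8 × 7.03 = 90.0 V

90.0 V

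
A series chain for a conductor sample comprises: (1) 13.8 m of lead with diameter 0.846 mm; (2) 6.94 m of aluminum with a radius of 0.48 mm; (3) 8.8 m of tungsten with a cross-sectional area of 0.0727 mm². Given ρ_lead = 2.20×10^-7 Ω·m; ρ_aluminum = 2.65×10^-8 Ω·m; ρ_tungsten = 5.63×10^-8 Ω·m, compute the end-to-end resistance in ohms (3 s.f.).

12.5 Ω

Seg 1: A = π(d/2)² = π(4.2300e-04 m)² = 5.621e-07 m²
R_1 = (2.20×10^-7)(13.8)/(5.621e-07) = 5.401 Ω
Seg 2: A = πr² = π(4.8000e-04 m)² = 7.238e-07 m²
R_2 = (2.65×10^-8)(6.94)/(7.238e-07) = 0.2541 Ω
Seg 3: A = 0.0727 mm² = 7.270e-08 m²
R_3 = (5.63×10^-8)(8.8)/(7.270e-08) = 6.815 Ω
R_total = R_1 + R_2 + R_3 = 12.5 Ω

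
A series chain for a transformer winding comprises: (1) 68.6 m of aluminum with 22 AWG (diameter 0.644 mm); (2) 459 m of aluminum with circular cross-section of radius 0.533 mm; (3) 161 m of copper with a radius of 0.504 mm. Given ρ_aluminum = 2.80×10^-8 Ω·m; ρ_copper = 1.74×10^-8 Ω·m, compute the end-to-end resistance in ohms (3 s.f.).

Seg 1: A = π(0.644/2 mm)² = π(3.2200e-04 m)² = 3.257e-07 m²
R_1 = (2.80×10^-8)(68.6)/(3.257e-07) = 5.897 Ω
Seg 2: A = πr² = π(5.3300e-04 m)² = 8.925e-07 m²
R_2 = (2.80×10^-8)(459)/(8.925e-07) = 14.4 Ω
Seg 3: A = πr² = π(5.0400e-04 m)² = 7.980e-07 m²
R_3 = (1.74×10^-8)(161)/(7.980e-07) = 3.51 Ω
R_total = R_1 + R_2 + R_3 = 23.8 Ω

23.8 Ω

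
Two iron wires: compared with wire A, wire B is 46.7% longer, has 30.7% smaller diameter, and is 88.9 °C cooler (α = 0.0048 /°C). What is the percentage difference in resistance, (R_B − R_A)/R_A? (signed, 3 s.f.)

75.1%

R ∝ ρL/d² with ρ ∝ (1+αΔT), so R_B/R_A = (1 + 46.7/100) × (1 − 30.7/100)⁻² × (1 − 0.0048×88.9)
= 1.467 × 2.082 × 0.5733 = 1.751
(R_B − R_A)/R_A = 1.751 − 1 = 75.1%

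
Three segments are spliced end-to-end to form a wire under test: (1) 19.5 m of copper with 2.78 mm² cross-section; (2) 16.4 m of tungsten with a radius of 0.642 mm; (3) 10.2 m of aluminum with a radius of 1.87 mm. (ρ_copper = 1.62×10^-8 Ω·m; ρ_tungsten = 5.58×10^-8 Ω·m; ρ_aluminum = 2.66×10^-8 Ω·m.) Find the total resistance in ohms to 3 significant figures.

Seg 1: A = 2.78 mm² = 2.780e-06 m²
R_1 = (1.62×10^-8)(19.5)/(2.780e-06) = 0.1136 Ω
Seg 2: A = πr² = π(6.4200e-04 m)² = 1.295e-06 m²
R_2 = (5.58×10^-8)(16.4)/(1.295e-06) = 0.7067 Ω
Seg 3: A = πr² = π(1.8700e-03 m)² = 1.099e-05 m²
R_3 = (2.66×10^-8)(10.2)/(1.099e-05) = 0.0247 Ω
R_total = R_1 + R_2 + R_3 = 0.845 Ω

0.845 Ω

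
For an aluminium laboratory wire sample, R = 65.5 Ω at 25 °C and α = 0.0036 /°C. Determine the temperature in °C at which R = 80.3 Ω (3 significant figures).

R = R₀(1 + α(T − T₀)) ⇒ T = T₀ + (R/R₀ − 1)/α
T = 25 + (80.3/65.5 − 1)/0.0036 = 25 + (0.226)/0.0036 = 87.8 °C

87.8 °C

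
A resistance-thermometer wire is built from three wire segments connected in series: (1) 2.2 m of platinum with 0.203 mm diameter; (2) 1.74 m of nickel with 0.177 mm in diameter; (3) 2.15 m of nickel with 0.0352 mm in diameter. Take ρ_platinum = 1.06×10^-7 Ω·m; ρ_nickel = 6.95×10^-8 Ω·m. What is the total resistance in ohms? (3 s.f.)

Seg 1: A = π(d/2)² = π(1.0150e-04 m)² = 3.237e-08 m²
R_1 = (1.06×10^-7)(2.2)/(3.237e-08) = 7.205 Ω
Seg 2: A = π(d/2)² = π(8.8500e-05 m)² = 2.461e-08 m²
R_2 = (6.95×10^-8)(1.74)/(2.461e-08) = 4.915 Ω
Seg 3: A = π(d/2)² = π(1.7600e-05 m)² = 9.731e-10 m²
R_3 = (6.95×10^-8)(2.15)/(9.731e-10) = 153.5 Ω
R_total = R_1 + R_2 + R_3 = 166 Ω

166 Ω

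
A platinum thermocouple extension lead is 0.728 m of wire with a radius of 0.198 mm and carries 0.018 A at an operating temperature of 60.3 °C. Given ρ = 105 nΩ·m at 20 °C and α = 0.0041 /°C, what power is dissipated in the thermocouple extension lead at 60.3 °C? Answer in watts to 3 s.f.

2.34×10^-4 W

ρ = 105 nΩ·m = 1.05×10^-7 Ω·m
A = πr² = π(1.9800e-04 m)² = 1.232e-07 m²
R₍20₎ = ρL/A = (1.05×10^-7)(0.728)/(1.232e-07) = 0.6206 Ω
R₍60.3₎ = R₍20₎(1 + αΔT) = 0.6206 × (1 + 0.0041×40.3) = 0.7232 Ω
P = I²R = (0.018)² × 0.7232 = 2.34×10^-4 W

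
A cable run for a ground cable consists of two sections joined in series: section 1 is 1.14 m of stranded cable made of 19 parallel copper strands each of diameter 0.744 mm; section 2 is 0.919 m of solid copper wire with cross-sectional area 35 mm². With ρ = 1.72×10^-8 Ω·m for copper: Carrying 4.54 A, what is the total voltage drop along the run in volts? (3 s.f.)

0.0128 V

Section 1: A_strand = π(3.7200e-04)² = 4.347e-07 m²; R₁ = ρL/(N·A_s) = (1.72×10^-8)(1.14)/(19×4.347e-07) = 0.002374 Ω
Section 2: A = 35 mm² = 3.500e-05 m²
R₂ = (1.72×10^-8)(0.919)/(3.500e-05) = 4.516×10^-4 Ω
R = R₁ + R₂ = 0.002825 Ω
V = IR = 4.54 × 0.002825 = 0.0128 V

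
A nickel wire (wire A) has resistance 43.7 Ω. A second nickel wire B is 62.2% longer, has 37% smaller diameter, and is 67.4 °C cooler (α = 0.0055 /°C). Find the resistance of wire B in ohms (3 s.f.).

112 Ω

R ∝ ρL/d² with ρ ∝ (1+αΔT), so R_B/R_A = (1 + 62.2/100) × (1 − 37/100)⁻² × (1 − 0.0055×67.4)
= 1.622 × 2.519 × 0.6293 = 2.572
R_B = 2.572 × 43.7 = 112 Ω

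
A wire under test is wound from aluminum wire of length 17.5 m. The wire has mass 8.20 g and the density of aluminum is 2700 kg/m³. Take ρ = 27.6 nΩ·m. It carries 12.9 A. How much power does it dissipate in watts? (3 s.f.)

463 W

ρ = 27.6 nΩ·m = 2.76×10^-8 Ω·m
A = m/(density·L) = 0.0082/(2700×17.5) = 1.7354e-07 m²
R = ρL/A = (2.76×10^-8)(17.5)/(1.7354e-07) = 2.783 Ω
P = I²R = (12.9)² × 2.783 = 463 W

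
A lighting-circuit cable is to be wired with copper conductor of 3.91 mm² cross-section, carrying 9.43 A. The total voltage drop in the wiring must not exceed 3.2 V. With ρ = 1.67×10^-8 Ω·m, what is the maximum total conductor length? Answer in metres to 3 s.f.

A = 3.91 mm² = 3.910e-06 m²
L_max = V_max·A/(1·ρI) = (3.2)(3.910e-06)/(1.67×10^-8×9.43) = 79.5 m

79.5 m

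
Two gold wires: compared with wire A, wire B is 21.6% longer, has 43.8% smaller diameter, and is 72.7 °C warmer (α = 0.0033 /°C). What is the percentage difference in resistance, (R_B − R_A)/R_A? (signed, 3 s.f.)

R ∝ ρL/d² with ρ ∝ (1+αΔT), so R_B/R_A = (1 + 21.6/100) × (1 − 43.8/100)⁻² × (1 + 0.0033×72.7)
= 1.216 × 3.166 × 1.24 = 4.774
(R_B − R_A)/R_A = 4.774 − 1 = 377%

377%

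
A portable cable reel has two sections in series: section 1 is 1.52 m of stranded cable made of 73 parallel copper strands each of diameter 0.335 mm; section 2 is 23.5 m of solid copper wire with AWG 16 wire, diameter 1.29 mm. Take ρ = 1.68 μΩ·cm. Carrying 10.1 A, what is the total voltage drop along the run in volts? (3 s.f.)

ρ = 1.68 μΩ·cm = 1.68×10^-8 Ω·m
Section 1: A_strand = π(1.6750e-04)² = 8.814e-08 m²; R₁ = ρL/(N·A_s) = (1.68×10^-8)(1.52)/(73×8.814e-08) = 0.003969 Ω
Section 2: A = π(1.29/2 mm)² = π(6.4500e-04 m)² = 1.307e-06 m²
R₂ = (1.68×10^-8)(23.5)/(1.307e-06) = 0.3021 Ω
R = R₁ + R₂ = 0.306 Ω
V = IR = 10.1 × 0.306 = 3.09 V

3.09 V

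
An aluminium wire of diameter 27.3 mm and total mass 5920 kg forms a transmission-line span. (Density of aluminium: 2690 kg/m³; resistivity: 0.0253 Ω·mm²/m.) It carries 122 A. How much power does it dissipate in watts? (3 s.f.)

ρ = 0.0253 Ω·mm²/m = 2.53×10^-8 Ω·m
A = π(d/2)² = π(1.3650e-02 m)² = 5.8535e-04 m²
L = m/(density·A) = 5920/(2690×5.8535e-04) = 3760 m
R = ρL/A = (2.53×10^-8)(3760)/(5.8535e-04) = 0.1625 Ω
P = I²R = (122)² × 0.1625 = 2420 W

2420 W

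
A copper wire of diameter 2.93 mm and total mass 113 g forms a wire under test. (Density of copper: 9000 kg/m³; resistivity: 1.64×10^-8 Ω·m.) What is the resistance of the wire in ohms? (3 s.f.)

A = π(d/2)² = π(1.4650e-03 m)² = 6.7426e-06 m²
L = m/(density·A) = 0.113/(9000×6.7426e-06) = 1.862 m
R = ρL/A = (1.64×10^-8)(1.862)/(6.7426e-06) = 0.00453 Ω

0.00453 Ω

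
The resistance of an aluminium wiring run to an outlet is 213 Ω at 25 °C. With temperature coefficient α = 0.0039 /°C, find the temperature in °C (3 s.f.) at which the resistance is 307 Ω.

138 °C

R = R₀(1 + α(T − T₀)) ⇒ T = T₀ + (R/R₀ − 1)/α
T = 25 + (307/213 − 1)/0.0039 = 25 + (0.4413)/0.0039 = 138 °C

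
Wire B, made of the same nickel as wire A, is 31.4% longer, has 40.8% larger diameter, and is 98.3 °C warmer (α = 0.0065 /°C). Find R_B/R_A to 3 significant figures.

R ∝ ρL/d² with ρ ∝ (1+αΔT), so R_B/R_A = (1 + 31.4/100) × (1 + 40.8/100)⁻² × (1 + 0.0065×98.3)
= 1.314 × 0.5044 × 1.639 = 1.09

1.09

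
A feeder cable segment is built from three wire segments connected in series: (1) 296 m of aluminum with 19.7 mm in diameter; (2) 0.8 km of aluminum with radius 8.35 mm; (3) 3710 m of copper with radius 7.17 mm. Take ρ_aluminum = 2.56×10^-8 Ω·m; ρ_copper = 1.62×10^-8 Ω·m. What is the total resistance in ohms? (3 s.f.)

0.490 Ω

Seg 1: A = π(d/2)² = π(9.8500e-03 m)² = 3.048e-04 m²
R_1 = (2.56×10^-8)(296)/(3.048e-04) = 0.02486 Ω
Seg 2: A = πr² = π(8.3500e-03 m)² = 2.190e-04 m²
R_2 = (2.56×10^-8)(800)/(2.190e-04) = 0.0935 Ω
Seg 3: A = πr² = π(7.1700e-03 m)² = 1.615e-04 m²
R_3 = (1.62×10^-8)(3710)/(1.615e-04) = 0.3721 Ω
R_total = R_1 + R_2 + R_3 = 0.490 Ω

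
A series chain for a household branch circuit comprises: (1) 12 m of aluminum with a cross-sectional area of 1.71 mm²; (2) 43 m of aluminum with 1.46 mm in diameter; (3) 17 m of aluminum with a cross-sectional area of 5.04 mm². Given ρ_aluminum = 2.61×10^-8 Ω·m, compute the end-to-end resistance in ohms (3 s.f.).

Seg 1: A = 1.71 mm² = 1.710e-06 m²
R_1 = (2.61×10^-8)(12)/(1.710e-06) = 0.1832 Ω
Seg 2: A = π(d/2)² = π(7.3000e-04 m)² = 1.674e-06 m²
R_2 = (2.61×10^-8)(43)/(1.674e-06) = 0.6704 Ω
Seg 3: A = 5.04 mm² = 5.040e-06 m²
R_3 = (2.61×10^-8)(17)/(5.040e-06) = 0.08804 Ω
R_total = R_1 + R_2 + R_3 = 0.942 Ω

0.942 Ω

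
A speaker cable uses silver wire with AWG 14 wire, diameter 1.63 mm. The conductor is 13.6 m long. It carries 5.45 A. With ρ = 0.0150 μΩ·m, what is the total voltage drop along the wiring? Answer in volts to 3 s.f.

ρ = 0.0150 μΩ·m = 1.50×10^-8 Ω·m
A = π(1.63/2 mm)² = π(8.1500e-04 m)² = 2.087e-06 m²
R = ρL/A = (1.50×10^-8)(13.6)/(2.087e-06) = 0.09776 Ω
V = IR = 5.45 × 0.09776 = 0.533 V

0.533 V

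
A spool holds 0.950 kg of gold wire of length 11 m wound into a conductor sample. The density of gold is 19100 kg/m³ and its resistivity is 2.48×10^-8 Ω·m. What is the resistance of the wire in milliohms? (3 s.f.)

A = m/(density·L) = 0.95/(19100×11) = 4.5217e-06 m²
R = ρL/A = (2.48×10^-8)(11)/(4.5217e-06) = 60.3 mΩ

60.3 mΩ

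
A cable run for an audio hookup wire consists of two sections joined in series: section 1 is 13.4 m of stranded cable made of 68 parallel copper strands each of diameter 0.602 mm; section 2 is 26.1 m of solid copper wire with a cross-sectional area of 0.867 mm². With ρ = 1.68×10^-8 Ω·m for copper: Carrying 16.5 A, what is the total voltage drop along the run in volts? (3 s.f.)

Section 1: A_strand = π(3.0100e-04)² = 2.846e-07 m²; R₁ = ρL/(N·A_s) = (1.68×10^-8)(13.4)/(68×2.846e-07) = 0.01163 Ω
Section 2: A = 0.867 mm² = 8.670e-07 m²
R₂ = (1.68×10^-8)(26.1)/(8.670e-07) = 0.5057 Ω
R = R₁ + R₂ = 0.5174 Ω
V = IR = 16.5 × 0.5174 = 8.54 V

8.54 V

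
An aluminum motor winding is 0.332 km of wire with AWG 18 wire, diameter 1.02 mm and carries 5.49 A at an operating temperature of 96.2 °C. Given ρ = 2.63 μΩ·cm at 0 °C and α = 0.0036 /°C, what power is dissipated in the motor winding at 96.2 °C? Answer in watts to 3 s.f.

ρ = 2.63 μΩ·cm = 2.63×10^-8 Ω·m
A = π(1.02/2 mm)² = π(5.1000e-04 m)² = 8.171e-07 m²
R₍0₎ = ρL/A = (2.63×10^-8)(332)/(8.171e-07) = 10.69 Ω
R₍96.2₎ = R₍0₎(1 + αΔT) = 10.69 × (1 + 0.0036×96.2) = 14.39 Ω
P = I²R = (5.49)² × 14.39 = 434 W

434 W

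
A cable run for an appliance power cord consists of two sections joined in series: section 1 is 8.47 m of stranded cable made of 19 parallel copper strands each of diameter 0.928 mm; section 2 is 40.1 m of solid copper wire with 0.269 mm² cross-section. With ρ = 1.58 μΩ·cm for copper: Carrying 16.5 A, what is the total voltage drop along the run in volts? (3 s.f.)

39.0 V

ρ = 1.58 μΩ·cm = 1.58×10^-8 Ω·m
Section 1: A_strand = π(4.6400e-04)² = 6.764e-07 m²; R₁ = ρL/(N·A_s) = (1.58×10^-8)(8.47)/(19×6.764e-07) = 0.01041 Ω
Section 2: A = 0.269 mm² = 2.690e-07 m²
R₂ = (1.58×10^-8)(40.1)/(2.690e-07) = 2.355 Ω
R = R₁ + R₂ = 2.366 Ω
V = IR = 16.5 × 2.366 = 39.0 V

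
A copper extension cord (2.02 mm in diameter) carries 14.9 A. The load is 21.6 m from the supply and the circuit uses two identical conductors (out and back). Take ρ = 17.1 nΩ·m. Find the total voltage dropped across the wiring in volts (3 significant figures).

ρ = 17.1 nΩ·m = 1.71×10^-8 Ω·m
A = π(d/2)² = π(1.0100e-03 m)² = 3.205e-06 m²
Total conductor length (both ways) L = 2 × 21.6 = 43.2 m
R = ρL/A = (1.71×10^-8)(43.2)/(3.205e-06) = 0.2305 Ω
V = IR = 14.9 × 0.2305 = 3.43 V

3.43 V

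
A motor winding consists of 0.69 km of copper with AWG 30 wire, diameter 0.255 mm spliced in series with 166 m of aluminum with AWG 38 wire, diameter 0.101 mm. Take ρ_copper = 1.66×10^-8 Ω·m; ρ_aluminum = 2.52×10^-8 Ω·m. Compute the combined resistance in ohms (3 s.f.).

746 Ω

Segment 1: A = π(0.255/2 mm)² = π(1.2750e-04 m)² = 5.107e-08 m²
R₁ = ρL/A = (1.66×10^-8)(690)/(5.107e-08) = 224.3 Ω
Segment 2: A = π(0.101/2 mm)² = π(5.0500e-05 m)² = 8.012e-09 m²
R₂ = (2.52×10^-8)(166)/(8.012e-09) = 522.1 Ω
R = R₁ + R₂ = 746 Ω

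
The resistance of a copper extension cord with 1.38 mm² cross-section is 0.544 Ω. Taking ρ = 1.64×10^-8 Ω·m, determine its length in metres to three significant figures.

45.8 m

A = 1.38 mm² = 1.380e-06 m²
L = RA/ρ = (0.544)(1.380e-06)/(1.64×10^-8) = 45.8 m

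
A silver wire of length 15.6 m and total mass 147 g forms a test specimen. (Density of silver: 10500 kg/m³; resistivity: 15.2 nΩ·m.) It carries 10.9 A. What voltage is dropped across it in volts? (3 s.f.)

2.88 V

ρ = 15.2 nΩ·m = 1.52×10^-8 Ω·m
A = m/(density·L) = 0.147/(10500×15.6) = 8.9744e-07 m²
R = ρL/A = (1.52×10^-8)(15.6)/(8.9744e-07) = 0.2642 Ω
V = IR = 10.9 × 0.2642 = 2.88 V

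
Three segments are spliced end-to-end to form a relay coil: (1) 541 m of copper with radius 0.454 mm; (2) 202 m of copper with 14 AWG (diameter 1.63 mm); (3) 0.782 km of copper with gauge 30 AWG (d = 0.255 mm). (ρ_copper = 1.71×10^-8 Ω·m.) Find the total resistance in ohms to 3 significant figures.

278 Ω

Seg 1: A = πr² = π(4.5400e-04 m)² = 6.475e-07 m²
R_1 = (1.71×10^-8)(541)/(6.475e-07) = 14.29 Ω
Seg 2: A = π(1.63/2 mm)² = π(8.1500e-04 m)² = 2.087e-06 m²
R_2 = (1.71×10^-8)(202)/(2.087e-06) = 1.655 Ω
Seg 3: A = π(0.255/2 mm)² = π(1.2750e-04 m)² = 5.107e-08 m²
R_3 = (1.71×10^-8)(782)/(5.107e-08) = 261.8 Ω
R_total = R_1 + R_2 + R_3 = 278 Ω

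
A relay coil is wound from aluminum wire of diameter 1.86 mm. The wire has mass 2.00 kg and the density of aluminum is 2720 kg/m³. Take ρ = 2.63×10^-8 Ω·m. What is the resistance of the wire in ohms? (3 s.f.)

2.62 Ω

A = π(d/2)² = π(9.3000e-04 m)² = 2.7172e-06 m²
L = m/(density·A) = 2/(2720×2.7172e-06) = 270.6 m
R = ρL/A = (2.63×10^-8)(270.6)/(2.7172e-06) = 2.62 Ω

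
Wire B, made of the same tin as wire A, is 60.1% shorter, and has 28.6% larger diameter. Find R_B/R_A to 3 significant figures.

0.241

R ∝ L/d², so R_B/R_A = (1 − 60.1/100) × (1 + 28.6/100)⁻²
= 0.399 × 0.6047 = 0.241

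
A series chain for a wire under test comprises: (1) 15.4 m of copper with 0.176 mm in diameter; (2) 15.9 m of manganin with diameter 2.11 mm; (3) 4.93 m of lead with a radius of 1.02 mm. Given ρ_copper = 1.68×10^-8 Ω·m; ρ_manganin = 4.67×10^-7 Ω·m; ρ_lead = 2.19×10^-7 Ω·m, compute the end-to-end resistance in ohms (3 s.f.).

13.1 Ω

Seg 1: A = π(d/2)² = π(8.8000e-05 m)² = 2.433e-08 m²
R_1 = (1.68×10^-8)(15.4)/(2.433e-08) = 10.63 Ω
Seg 2: A = π(d/2)² = π(1.0550e-03 m)² = 3.497e-06 m²
R_2 = (4.67×10^-7)(15.9)/(3.497e-06) = 2.124 Ω
Seg 3: A = πr² = π(1.0200e-03 m)² = 3.269e-06 m²
R_3 = (2.19×10^-7)(4.93)/(3.269e-06) = 0.3303 Ω
R_total = R_1 + R_2 + R_3 = 13.1 Ω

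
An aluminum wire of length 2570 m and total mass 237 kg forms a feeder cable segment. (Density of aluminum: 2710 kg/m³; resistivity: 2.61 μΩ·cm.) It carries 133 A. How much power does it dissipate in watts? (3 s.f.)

34900 W

ρ = 2.61 μΩ·cm = 2.61×10^-8 Ω·m
A = m/(density·L) = 237/(2710×2570) = 3.4029e-05 m²
R = ρL/A = (2.61×10^-8)(2570)/(3.4029e-05) = 1.971 Ω
P = I²R = (133)² × 1.971 = 34900 W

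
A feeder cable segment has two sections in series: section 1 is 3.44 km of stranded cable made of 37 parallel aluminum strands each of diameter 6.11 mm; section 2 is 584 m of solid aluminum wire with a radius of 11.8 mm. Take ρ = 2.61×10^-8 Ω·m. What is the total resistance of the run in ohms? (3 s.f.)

Section 1: A_strand = π(3.0550e-03)² = 2.932e-05 m²; R₁ = ρL/(N·A_s) = (2.61×10^-8)(3440)/(37×2.932e-05) = 0.08276 Ω
Section 2: A = πr² = π(1.1800e-02 m)² = 4.374e-04 m²
R₂ = (2.61×10^-8)(584)/(4.374e-04) = 0.03484 Ω
R = R₁ + R₂ = 0.118 Ω

0.118 Ω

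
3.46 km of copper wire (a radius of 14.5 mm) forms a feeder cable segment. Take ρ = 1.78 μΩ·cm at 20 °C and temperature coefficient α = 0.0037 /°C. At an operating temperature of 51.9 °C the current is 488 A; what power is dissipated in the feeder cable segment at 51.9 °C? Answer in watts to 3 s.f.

ρ = 1.78 μΩ·cm = 1.78×10^-8 Ω·m
A = πr² = π(1.4500e-02 m)² = 6.605e-04 m²
R₍20₎ = ρL/A = (1.78×10^-8)(3460)/(6.605e-04) = 0.09324 Ω
R₍51.9₎ = R₍20₎(1 + αΔT) = 0.09324 × (1 + 0.0037×31.9) = 0.1042 Ω
P = I²R = (488)² × 0.1042 = 24800 W

24800 W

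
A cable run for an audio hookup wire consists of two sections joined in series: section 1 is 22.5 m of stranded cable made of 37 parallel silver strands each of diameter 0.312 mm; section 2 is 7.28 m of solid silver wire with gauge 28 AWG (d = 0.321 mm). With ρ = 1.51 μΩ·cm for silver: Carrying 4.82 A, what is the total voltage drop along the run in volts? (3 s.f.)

7.13 V

ρ = 1.51 μΩ·cm = 1.51×10^-8 Ω·m
Section 1: A_strand = π(1.5600e-04)² = 7.645e-08 m²; R₁ = ρL/(N·A_s) = (1.51×10^-8)(22.5)/(37×7.645e-08) = 0.1201 Ω
Section 2: A = π(0.321/2 mm)² = π(1.6050e-04 m)² = 8.093e-08 m²
R₂ = (1.51×10^-8)(7.28)/(8.093e-08) = 1.358 Ω
R = R₁ + R₂ = 1.478 Ω
V = IR = 4.82 × 1.478 = 7.13 V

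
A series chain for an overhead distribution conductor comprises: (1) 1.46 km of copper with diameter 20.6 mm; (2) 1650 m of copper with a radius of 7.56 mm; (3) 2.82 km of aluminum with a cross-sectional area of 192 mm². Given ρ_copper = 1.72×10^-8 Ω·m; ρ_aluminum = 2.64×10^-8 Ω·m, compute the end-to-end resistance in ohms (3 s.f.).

Seg 1: A = π(d/2)² = π(1.0300e-02 m)² = 3.333e-04 m²
R_1 = (1.72×10^-8)(1460)/(3.333e-04) = 0.07535 Ω
Seg 2: A = πr² = π(7.5600e-03 m)² = 1.796e-04 m²
R_2 = (1.72×10^-8)(1650)/(1.796e-04) = 0.1581 Ω
Seg 3: A = 192 mm² = 1.920e-04 m²
R_3 = (2.64×10^-8)(2820)/(1.920e-04) = 0.3877 Ω
R_total = R_1 + R_2 + R_3 = 0.621 Ω

0.621 Ω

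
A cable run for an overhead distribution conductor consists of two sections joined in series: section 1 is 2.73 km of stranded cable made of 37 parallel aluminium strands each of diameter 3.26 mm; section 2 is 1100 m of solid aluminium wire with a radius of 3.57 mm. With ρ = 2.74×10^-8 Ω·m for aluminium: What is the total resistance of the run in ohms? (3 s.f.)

Section 1: A_strand = π(1.6300e-03)² = 8.347e-06 m²; R₁ = ρL/(N·A_s) = (2.74×10^-8)(2730)/(37×8.347e-06) = 0.2422 Ω
Section 2: A = πr² = π(3.5700e-03 m)² = 4.004e-05 m²
R₂ = (2.74×10^-8)(1100)/(4.004e-05) = 0.7528 Ω
R = R₁ + R₂ = 0.995 Ω

0.995 Ω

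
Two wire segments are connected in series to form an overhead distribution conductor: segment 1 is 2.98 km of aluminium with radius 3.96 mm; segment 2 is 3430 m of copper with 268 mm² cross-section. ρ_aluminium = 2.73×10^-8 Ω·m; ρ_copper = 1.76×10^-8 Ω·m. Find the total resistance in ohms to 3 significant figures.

Segment 1: A = πr² = π(3.9600e-03 m)² = 4.927e-05 m²
R₁ = ρL/A = (2.73×10^-8)(2980)/(4.927e-05) = 1.651 Ω
Segment 2: A = 268 mm² = 2.680e-04 m²
R₂ = (1.76×10^-8)(3430)/(2.680e-04) = 0.2253 Ω
R = R₁ + R₂ = 1.88 Ω

1.88 Ω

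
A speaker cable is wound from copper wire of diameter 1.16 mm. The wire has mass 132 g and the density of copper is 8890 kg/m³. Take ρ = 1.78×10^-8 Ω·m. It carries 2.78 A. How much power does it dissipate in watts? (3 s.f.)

1.83 W

A = π(d/2)² = π(5.8000e-04 m)² = 1.0568e-06 m²
L = m/(density·A) = 0.132/(8890×1.0568e-06) = 14.05 m
R = ρL/A = (1.78×10^-8)(14.05)/(1.0568e-06) = 0.2366 Ω
P = I²R = (2.78)² × 0.2366 = 1.83 W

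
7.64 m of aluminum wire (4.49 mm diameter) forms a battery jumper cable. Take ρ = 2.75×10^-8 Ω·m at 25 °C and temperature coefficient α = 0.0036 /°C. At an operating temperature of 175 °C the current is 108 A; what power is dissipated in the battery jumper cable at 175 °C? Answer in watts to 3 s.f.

A = π(d/2)² = π(2.2450e-03 m)² = 1.583e-05 m²
R₍25₎ = ρL/A = (2.75×10^-8)(7.64)/(1.583e-05) = 0.01327 Ω
R₍175₎ = R₍25₎(1 + αΔT) = 0.01327 × (1 + 0.0036×150) = 0.02043 Ω
P = I²R = (108)² × 0.02043 = 238 W

238 W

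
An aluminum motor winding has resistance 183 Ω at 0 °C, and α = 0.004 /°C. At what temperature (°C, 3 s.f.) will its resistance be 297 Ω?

156 °C

R = R₀(1 + α(T − T₀)) ⇒ T = T₀ + (R/R₀ − 1)/α
T = 0 + (297/183 − 1)/0.004 = 0 + (0.623)/0.004 = 156 °C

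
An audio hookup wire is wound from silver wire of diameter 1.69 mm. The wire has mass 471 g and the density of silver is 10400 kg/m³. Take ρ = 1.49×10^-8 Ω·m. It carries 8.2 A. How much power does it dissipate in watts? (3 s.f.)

A = π(d/2)² = π(8.4500e-04 m)² = 2.2432e-06 m²
L = m/(density·A) = 0.471/(10400×2.2432e-06) = 20.19 m
R = ρL/A = (1.49×10^-8)(20.19)/(2.2432e-06) = 0.1341 Ω
P = I²R = (8.2)² × 0.1341 = 9.02 W

9.02 W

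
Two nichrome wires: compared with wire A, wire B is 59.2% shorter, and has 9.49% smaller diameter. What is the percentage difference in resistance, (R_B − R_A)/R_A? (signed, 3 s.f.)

-50.2%

R ∝ L/d², so R_B/R_A = (1 − 59.2/100) × (1 − 9.49/100)⁻²
= 0.408 × 1.221 = 0.498
(R_B − R_A)/R_A = 0.498 − 1 = -50.2%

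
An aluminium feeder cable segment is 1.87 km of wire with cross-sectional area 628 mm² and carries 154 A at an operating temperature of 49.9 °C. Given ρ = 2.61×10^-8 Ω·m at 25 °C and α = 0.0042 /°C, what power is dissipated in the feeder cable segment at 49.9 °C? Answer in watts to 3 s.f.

A = 628 mm² = 6.280e-04 m²
R₍25₎ = ρL/A = (2.61×10^-8)(1870)/(6.280e-04) = 0.07772 Ω
R₍49.9₎ = R₍25₎(1 + αΔT) = 0.07772 × (1 + 0.0042×24.9) = 0.08585 Ω
P = I²R = (154)² × 0.08585 = 2040 W

2040 W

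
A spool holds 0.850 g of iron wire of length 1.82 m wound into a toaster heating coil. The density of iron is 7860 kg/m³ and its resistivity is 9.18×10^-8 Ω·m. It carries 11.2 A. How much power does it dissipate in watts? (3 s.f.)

353 W

A = m/(density·L) = 8.500×10^-4/(7860×1.82) = 5.9419e-08 m²
R = ρL/A = (9.18×10^-8)(1.82)/(5.9419e-08) = 2.812 Ω
P = I²R = (11.2)² × 2.812 = 353 W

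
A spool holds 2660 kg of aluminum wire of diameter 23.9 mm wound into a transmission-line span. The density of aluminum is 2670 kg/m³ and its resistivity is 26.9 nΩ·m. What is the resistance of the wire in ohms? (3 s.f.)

ρ = 26.9 nΩ·m = 2.69×10^-8 Ω·m
A = π(d/2)² = π(1.1950e-02 m)² = 4.4863e-04 m²
L = m/(density·A) = 2660/(2670×4.4863e-04) = 2221 m
R = ρL/A = (2.69×10^-8)(2221)/(4.4863e-04) = 0.133 Ω

0.133 Ω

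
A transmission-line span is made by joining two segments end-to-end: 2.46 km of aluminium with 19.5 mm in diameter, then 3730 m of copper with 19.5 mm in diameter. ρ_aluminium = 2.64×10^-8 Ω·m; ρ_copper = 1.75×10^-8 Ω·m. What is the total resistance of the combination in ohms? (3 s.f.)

0.436 Ω

Segment 1: A = π(d/2)² = π(9.7500e-03 m)² = 2.986e-04 m²
R₁ = ρL/A = (2.64×10^-8)(2460)/(2.986e-04) = 0.2175 Ω
R₂ = (1.75×10^-8)(3730)/(2.986e-04) = 0.2186 Ω
R = R₁ + R₂ = 0.436 Ω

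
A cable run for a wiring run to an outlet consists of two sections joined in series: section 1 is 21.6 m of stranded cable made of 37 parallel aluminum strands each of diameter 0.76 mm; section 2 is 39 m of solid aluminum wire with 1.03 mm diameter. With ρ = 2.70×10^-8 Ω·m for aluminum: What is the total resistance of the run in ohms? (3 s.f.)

Section 1: A_strand = π(3.8000e-04)² = 4.536e-07 m²; R₁ = ρL/(N·A_s) = (2.70×10^-8)(21.6)/(37×4.536e-07) = 0.03475 Ω
Section 2: A = π(d/2)² = π(5.1500e-04 m)² = 8.332e-07 m²
R₂ = (2.70×10^-8)(39)/(8.332e-07) = 1.264 Ω
R = R₁ + R₂ = 1.30 Ω

1.30 Ω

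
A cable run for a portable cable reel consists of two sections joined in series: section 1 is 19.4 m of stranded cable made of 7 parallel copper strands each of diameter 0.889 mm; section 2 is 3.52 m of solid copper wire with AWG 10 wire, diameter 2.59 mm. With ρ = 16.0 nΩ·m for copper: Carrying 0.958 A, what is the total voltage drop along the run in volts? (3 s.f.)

0.0787 V

ρ = 16.0 nΩ·m = 1.60×10^-8 Ω·m
Section 1: A_strand = π(4.4450e-04)² = 6.207e-07 m²; R₁ = ρL/(N·A_s) = (1.60×10^-8)(19.4)/(7×6.207e-07) = 0.07144 Ω
Section 2: A = π(2.59/2 mm)² = π(1.2950e-03 m)² = 5.269e-06 m²
R₂ = (1.60×10^-8)(3.52)/(5.269e-06) = 0.01069 Ω
R = R₁ + R₂ = 0.08213 Ω
V = IR = 0.958 × 0.08213 = 0.0787 V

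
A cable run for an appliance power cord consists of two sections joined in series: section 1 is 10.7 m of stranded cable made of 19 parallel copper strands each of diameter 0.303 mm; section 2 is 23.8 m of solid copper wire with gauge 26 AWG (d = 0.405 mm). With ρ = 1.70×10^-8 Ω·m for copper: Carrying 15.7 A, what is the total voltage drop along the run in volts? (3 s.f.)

51.4 V

Section 1: A_strand = π(1.5150e-04)² = 7.211e-08 m²; R₁ = ρL/(N·A_s) = (1.70×10^-8)(10.7)/(19×7.211e-08) = 0.1328 Ω
Section 2: A = π(0.405/2 mm)² = π(2.0250e-04 m)² = 1.288e-07 m²
R₂ = (1.70×10^-8)(23.8)/(1.288e-07) = 3.141 Ω
R = R₁ + R₂ = 3.273 Ω
V = IR = 15.7 × 3.273 = 51.4 V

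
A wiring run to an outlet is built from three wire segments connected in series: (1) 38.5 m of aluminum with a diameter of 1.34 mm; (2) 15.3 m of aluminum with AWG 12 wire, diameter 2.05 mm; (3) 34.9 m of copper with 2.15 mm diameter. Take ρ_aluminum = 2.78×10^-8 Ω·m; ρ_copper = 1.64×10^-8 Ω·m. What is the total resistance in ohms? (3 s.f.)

Seg 1: A = π(d/2)² = π(6.7000e-04 m)² = 1.410e-06 m²
R_1 = (2.78×10^-8)(38.5)/(1.410e-06) = 0.7589 Ω
Seg 2: A = π(2.05/2 mm)² = π(1.0250e-03 m)² = 3.301e-06 m²
R_2 = (2.78×10^-8)(15.3)/(3.301e-06) = 0.1289 Ω
Seg 3: A = π(d/2)² = π(1.0750e-03 m)² = 3.631e-06 m²
R_3 = (1.64×10^-8)(34.9)/(3.631e-06) = 0.1577 Ω
R_total = R_1 + R_2 + R_3 = 1.05 Ω

1.05 Ω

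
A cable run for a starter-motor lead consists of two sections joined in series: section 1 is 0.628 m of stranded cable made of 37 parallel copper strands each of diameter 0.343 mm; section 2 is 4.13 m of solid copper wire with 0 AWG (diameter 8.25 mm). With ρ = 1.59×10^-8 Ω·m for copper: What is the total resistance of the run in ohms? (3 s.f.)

0.00415 Ω

Section 1: A_strand = π(1.7150e-04)² = 9.240e-08 m²; R₁ = ρL/(N·A_s) = (1.59×10^-8)(0.628)/(37×9.240e-08) = 0.002921 Ω
Section 2: A = π(8.25/2 mm)² = π(4.1250e-03 m)² = 5.346e-05 m²
R₂ = (1.59×10^-8)(4.13)/(5.346e-05) = 0.001228 Ω
R = R₁ + R₂ = 0.00415 Ω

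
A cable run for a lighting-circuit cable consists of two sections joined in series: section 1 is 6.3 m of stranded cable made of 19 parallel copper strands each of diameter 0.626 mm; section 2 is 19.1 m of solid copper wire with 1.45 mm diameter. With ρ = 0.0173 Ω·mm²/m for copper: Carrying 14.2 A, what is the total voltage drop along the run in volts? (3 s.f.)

ρ = 0.0173 Ω·mm²/m = 1.73×10^-8 Ω·m
Section 1: A_strand = π(3.1300e-04)² = 3.078e-07 m²; R₁ = ρL/(N·A_s) = (1.73×10^-8)(6.3)/(19×3.078e-07) = 0.01864 Ω
Section 2: A = π(d/2)² = π(7.2500e-04 m)² = 1.651e-06 m²
R₂ = (1.73×10^-8)(19.1)/(1.651e-06) = 0.2001 Ω
R = R₁ + R₂ = 0.2187 Ω
V = IR = 14.2 × 0.2187 = 3.11 V

3.11 V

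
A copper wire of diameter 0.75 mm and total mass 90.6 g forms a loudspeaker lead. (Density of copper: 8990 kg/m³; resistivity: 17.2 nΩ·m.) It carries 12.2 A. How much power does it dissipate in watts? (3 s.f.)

ρ = 17.2 nΩ·m = 1.72×10^-8 Ω·m
A = π(d/2)² = π(3.7500e-04 m)² = 4.4179e-07 m²
L = m/(density·A) = 0.0906/(8990×4.4179e-07) = 22.81 m
R = ρL/A = (1.72×10^-8)(22.81)/(4.4179e-07) = 0.8881 Ω
P = I²R = (12.2)² × 0.8881 = 132 W

132 W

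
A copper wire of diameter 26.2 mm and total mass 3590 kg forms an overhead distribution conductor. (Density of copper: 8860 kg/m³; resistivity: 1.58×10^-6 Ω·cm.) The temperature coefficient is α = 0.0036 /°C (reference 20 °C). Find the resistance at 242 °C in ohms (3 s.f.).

ρ = 1.58×10^-6 Ω·cm = 1.58×10^-8 Ω·m
A = π(d/2)² = π(1.3100e-02 m)² = 5.3913e-04 m²
L = m/(density·A) = 3590/(8860×5.3913e-04) = 751.6 m
R = ρL/A = (1.58×10^-8)(751.6)/(5.3913e-04) = 0.02203 Ω
R(242 °C) = 0.02203 × (1 + 0.0036×222) = 0.0396 Ω

0.0396 Ω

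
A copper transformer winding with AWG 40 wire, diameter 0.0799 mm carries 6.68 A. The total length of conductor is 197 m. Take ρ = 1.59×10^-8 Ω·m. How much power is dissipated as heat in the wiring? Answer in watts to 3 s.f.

A = π(0.0799/2 mm)² = π(3.9950e-05 m)² = 5.014e-09 m²
R = ρL/A = (1.59×10^-8)(197)/(5.014e-09) = 624.7 Ω
P = I²R = (6.68)² × 624.7 = 27900 W

27900 W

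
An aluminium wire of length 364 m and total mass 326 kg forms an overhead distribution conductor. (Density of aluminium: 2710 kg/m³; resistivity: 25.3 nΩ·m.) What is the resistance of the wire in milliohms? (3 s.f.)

27.9 mΩ

ρ = 25.3 nΩ·m = 2.53×10^-8 Ω·m
A = m/(density·L) = 326/(2710×364) = 3.3048e-04 m²
R = ρL/A = (2.53×10^-8)(364)/(3.3048e-04) = 27.9 mΩ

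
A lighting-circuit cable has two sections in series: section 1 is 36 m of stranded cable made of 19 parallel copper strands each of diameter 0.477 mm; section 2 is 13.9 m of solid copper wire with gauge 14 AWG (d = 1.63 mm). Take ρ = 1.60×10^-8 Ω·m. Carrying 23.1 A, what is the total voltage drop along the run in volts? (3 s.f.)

6.38 V

Section 1: A_strand = π(2.3850e-04)² = 1.787e-07 m²; R₁ = ρL/(N·A_s) = (1.60×10^-8)(36)/(19×1.787e-07) = 0.1696 Ω
Section 2: A = π(1.63/2 mm)² = π(8.1500e-04 m)² = 2.087e-06 m²
R₂ = (1.60×10^-8)(13.9)/(2.087e-06) = 0.1066 Ω
R = R₁ + R₂ = 0.2762 Ω
V = IR = 23.1 × 0.2762 = 6.38 V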